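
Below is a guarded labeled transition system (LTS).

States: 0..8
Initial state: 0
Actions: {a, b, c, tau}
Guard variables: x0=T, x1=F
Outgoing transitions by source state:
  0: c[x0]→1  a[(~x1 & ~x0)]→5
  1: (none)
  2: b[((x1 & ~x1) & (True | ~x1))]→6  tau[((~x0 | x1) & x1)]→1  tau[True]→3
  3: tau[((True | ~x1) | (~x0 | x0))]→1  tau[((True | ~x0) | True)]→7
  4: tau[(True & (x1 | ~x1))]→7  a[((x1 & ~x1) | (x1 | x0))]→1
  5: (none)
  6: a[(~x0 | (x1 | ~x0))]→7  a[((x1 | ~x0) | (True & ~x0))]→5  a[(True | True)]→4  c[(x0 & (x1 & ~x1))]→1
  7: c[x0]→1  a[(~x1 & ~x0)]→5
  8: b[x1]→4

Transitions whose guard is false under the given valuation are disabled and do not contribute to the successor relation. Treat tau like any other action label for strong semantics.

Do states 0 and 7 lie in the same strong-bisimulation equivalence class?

Compute ~ classes (split until stable):
  round 0: {{0,1,2,3,4,5,6,7,8}}
  round 1: {{0,7},{1,5,8},{2,3},{4},{6}}
  round 2: {{0,7},{1,5,8},{2},{3},{4},{6}}
Fixed point at round 3; 6 class(es).
[0]={0,7}  [7]={0,7}

Answer: BISIMILAR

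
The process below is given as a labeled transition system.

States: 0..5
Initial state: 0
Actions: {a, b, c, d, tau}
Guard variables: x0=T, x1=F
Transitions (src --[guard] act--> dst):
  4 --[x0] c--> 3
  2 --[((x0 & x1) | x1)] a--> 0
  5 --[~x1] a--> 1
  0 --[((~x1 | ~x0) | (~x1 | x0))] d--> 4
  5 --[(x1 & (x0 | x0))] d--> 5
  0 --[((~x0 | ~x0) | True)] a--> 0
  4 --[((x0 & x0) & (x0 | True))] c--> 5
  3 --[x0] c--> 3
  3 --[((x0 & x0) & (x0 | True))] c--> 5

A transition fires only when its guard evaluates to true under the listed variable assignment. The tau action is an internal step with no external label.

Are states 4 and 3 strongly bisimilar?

Compute ~ classes (split until stable):
  P[0] = {{0,1,2,3,4,5}}
  P[1] = {{0},{1,2},{3,4},{5}}
stable after 2 split(s): 4 block(s)
4∈{3,4}, 3∈{3,4}

Answer: BISIMILAR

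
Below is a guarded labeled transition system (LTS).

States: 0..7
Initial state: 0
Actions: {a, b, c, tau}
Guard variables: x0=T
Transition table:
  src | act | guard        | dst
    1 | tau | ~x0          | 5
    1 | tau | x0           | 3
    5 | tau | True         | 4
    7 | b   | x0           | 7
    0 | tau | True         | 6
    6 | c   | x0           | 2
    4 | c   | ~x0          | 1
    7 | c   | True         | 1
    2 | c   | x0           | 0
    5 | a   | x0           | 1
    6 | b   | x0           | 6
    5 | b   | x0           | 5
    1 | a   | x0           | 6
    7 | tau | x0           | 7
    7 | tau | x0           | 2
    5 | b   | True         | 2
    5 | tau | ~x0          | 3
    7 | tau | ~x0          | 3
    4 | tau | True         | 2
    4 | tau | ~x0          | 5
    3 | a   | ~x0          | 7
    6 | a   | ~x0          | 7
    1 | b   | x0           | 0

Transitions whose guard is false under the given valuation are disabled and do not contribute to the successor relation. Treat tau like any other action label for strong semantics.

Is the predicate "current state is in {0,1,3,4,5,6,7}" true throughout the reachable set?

Allowed set {0,1,3,4,5,6,7}
R = {0,2,6}
  0: safe
  2: outside
  6: safe
witness against invariant: tau·c → 2

Answer: INVARIANT VIOLATED at state 2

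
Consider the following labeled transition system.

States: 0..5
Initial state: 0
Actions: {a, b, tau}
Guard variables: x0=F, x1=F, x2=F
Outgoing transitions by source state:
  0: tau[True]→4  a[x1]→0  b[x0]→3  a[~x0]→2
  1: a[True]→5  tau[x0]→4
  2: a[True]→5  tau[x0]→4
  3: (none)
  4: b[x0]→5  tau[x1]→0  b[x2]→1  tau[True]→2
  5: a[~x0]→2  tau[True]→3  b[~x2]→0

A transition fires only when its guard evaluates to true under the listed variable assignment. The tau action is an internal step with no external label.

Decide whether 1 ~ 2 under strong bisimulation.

Refine partition for ~:
  round 0: {{0,1,2,3,4,5}}
  round 1: {{0},{1,2},{3},{4},{5}}
stable after 2 split(s): 5 block(s)
[1]={1,2}  [2]={1,2}

Answer: BISIMILAR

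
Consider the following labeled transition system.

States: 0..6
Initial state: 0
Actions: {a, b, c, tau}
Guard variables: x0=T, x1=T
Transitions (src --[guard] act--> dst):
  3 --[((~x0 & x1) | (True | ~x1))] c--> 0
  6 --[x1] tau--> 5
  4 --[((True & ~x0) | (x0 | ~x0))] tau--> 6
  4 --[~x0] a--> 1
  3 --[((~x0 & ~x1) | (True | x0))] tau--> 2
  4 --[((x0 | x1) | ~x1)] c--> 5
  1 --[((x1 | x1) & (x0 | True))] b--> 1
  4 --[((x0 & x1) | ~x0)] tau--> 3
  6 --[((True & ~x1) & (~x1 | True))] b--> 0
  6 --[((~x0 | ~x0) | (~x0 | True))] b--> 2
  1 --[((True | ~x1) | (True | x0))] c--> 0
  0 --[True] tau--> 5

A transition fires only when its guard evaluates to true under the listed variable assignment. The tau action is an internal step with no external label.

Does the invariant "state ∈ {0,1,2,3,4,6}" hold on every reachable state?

Allowed set {0,1,2,3,4,6}
Reachable = {0,5}
  0: safe
  5: VIOLATES
counterexample path to 5: tau

Answer: INVARIANT VIOLATED at state 5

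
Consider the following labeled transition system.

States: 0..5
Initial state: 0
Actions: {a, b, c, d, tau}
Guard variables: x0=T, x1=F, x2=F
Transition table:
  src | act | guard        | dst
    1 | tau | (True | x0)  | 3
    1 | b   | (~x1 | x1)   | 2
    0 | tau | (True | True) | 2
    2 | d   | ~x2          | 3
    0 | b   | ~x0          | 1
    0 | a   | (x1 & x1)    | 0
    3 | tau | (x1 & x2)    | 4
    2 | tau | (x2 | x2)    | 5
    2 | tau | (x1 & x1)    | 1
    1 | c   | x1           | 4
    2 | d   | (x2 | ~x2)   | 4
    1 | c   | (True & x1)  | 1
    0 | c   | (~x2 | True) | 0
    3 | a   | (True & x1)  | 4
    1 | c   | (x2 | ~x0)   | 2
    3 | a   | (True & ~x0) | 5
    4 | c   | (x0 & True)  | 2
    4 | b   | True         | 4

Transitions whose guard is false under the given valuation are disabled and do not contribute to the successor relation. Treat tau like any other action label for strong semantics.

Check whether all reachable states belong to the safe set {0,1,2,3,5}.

Inv-set: {0,1,2,3,5}
R = {0,2,3,4}
  0: ✓
  2: ✓
  3: ✓
  4: VIOLATES
witness against invariant: tau·d → 4

Answer: INVARIANT VIOLATED at state 4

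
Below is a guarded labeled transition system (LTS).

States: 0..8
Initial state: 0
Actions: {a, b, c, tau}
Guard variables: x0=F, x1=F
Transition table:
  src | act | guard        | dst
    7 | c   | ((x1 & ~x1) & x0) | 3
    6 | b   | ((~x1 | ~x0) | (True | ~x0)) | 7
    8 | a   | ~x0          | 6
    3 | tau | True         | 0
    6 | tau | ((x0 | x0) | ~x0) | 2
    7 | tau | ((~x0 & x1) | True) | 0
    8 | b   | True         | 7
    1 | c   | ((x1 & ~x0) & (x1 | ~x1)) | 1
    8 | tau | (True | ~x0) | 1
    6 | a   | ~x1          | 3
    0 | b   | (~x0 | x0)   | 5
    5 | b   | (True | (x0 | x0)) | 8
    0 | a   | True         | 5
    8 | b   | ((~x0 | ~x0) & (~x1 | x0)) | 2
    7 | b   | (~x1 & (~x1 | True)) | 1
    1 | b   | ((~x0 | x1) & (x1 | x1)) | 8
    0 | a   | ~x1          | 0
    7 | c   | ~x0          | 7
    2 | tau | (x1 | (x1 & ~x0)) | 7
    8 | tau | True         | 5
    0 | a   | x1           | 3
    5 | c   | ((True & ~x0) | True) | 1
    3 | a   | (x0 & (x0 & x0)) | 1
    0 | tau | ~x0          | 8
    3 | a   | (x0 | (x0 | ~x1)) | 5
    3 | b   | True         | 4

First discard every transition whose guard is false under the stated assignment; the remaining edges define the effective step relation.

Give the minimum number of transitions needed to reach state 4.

Answer: 4

Trace:
Breadth-first toward 4:
  Layer 0: {0}
  Layer 1: {5,8}
  Layer 2: {1,2,6,7}
  Layer 3: {3}
  Layer 4: {4}
4 enters at depth 4; path tau·a·a·b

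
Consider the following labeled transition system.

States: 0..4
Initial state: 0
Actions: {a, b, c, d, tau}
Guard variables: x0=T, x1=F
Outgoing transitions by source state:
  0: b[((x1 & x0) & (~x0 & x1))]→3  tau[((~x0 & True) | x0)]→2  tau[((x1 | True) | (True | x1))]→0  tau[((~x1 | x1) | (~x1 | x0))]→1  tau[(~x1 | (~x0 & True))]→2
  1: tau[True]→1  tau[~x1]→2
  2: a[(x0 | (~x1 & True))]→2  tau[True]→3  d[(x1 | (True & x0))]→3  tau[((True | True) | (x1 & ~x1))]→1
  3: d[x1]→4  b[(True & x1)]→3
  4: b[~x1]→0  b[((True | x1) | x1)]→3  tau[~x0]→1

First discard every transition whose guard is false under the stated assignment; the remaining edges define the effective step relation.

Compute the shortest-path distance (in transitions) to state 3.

Answer: 2

Analysis:
Layered search for 3:
  Layer 0: {0}
  Layer 1: {1,2}
  Layer 2: {3}
3 enters at depth 2; path tau·d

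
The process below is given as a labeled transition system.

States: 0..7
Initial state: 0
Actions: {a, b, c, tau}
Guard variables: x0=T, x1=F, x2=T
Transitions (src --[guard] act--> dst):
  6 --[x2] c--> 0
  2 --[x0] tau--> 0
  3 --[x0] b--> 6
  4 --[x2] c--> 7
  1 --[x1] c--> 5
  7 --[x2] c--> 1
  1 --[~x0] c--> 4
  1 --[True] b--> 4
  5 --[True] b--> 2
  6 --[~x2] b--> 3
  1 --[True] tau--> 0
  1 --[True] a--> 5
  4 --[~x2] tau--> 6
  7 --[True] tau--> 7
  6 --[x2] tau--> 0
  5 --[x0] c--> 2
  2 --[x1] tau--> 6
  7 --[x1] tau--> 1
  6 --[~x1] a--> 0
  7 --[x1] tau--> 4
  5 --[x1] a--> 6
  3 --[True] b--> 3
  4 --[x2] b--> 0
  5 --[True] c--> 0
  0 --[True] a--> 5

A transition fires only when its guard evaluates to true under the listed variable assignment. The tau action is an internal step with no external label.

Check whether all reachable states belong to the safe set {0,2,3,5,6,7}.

Answer: INVARIANT HOLDS

Analysis:
Safe = {0,2,3,5,6,7}
R = {0,2,5}
  0: ✓
  2: ✓
  5: ✓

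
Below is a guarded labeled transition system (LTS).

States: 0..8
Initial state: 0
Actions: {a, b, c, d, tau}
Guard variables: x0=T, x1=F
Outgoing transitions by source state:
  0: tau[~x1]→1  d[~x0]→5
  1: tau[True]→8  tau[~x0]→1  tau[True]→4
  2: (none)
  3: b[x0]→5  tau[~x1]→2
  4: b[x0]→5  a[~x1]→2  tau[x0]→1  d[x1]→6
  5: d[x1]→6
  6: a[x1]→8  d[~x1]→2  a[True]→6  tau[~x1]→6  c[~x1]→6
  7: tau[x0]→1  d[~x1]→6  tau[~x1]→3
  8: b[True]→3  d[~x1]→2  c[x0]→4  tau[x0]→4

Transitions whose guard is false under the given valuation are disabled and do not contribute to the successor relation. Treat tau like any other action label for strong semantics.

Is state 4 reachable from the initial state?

19 transition(s) survive guard evaluation.
depth 0: {0}
depth 1: {1}  now seen {0,1}
depth 2: {4,8}  now seen {0,1,4,8}
depth 3: {2,3,5}  now seen {0,1,2,3,4,5,8}
Reach set: {0,1,2,3,4,5,8}
trace reaching 4: tau·tau

Answer: REACHABLE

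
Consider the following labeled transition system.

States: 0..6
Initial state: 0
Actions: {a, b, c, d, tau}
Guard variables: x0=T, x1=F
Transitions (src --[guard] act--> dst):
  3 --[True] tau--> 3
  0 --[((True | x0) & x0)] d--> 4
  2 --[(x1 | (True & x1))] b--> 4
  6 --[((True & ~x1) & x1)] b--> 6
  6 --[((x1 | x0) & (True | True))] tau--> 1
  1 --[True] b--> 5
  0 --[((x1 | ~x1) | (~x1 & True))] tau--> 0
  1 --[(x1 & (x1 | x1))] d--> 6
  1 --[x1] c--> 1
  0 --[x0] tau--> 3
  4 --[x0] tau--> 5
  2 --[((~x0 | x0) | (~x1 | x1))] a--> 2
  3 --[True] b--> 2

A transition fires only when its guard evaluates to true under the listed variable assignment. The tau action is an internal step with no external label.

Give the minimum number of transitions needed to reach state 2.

Layered search for 2:
  depth 0: {0}
  depth 1: {3,4}
  depth 2: {2,5}
depth(2)=2, e.g. tau·b

Answer: 2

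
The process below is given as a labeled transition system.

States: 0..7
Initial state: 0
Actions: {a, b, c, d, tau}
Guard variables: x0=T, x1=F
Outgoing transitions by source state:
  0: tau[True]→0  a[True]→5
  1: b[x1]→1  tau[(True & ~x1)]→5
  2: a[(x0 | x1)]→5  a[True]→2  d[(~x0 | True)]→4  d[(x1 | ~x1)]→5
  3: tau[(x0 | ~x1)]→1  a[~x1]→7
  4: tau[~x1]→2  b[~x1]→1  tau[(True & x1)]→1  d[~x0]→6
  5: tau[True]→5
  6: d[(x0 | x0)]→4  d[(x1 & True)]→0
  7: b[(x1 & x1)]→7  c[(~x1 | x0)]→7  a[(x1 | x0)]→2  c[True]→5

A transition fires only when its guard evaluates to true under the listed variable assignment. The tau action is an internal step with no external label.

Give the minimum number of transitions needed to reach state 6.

Layered search for 6:
  L0 = {0}
  L1 = {5}
6 never appears.

Answer: UNREACHABLE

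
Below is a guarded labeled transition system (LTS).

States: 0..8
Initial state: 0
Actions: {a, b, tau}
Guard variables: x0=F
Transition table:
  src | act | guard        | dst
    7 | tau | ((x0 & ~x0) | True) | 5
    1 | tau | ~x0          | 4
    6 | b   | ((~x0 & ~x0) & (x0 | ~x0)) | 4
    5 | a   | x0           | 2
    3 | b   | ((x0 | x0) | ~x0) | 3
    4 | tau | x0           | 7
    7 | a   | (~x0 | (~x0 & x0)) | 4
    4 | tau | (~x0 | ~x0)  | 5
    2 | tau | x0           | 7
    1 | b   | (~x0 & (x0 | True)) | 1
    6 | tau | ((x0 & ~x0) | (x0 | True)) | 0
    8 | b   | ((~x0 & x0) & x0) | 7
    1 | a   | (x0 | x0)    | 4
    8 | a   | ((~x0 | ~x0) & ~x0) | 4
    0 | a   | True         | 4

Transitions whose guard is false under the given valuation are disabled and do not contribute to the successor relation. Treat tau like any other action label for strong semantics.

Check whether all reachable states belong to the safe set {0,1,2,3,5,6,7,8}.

Answer: INVARIANT VIOLATED at state 4

Working:
Safe = {0,1,2,3,5,6,7,8}
R = {0,4,5}
  0: safe
  4: ✗ unsafe
  5: safe
reach 4 via a — violates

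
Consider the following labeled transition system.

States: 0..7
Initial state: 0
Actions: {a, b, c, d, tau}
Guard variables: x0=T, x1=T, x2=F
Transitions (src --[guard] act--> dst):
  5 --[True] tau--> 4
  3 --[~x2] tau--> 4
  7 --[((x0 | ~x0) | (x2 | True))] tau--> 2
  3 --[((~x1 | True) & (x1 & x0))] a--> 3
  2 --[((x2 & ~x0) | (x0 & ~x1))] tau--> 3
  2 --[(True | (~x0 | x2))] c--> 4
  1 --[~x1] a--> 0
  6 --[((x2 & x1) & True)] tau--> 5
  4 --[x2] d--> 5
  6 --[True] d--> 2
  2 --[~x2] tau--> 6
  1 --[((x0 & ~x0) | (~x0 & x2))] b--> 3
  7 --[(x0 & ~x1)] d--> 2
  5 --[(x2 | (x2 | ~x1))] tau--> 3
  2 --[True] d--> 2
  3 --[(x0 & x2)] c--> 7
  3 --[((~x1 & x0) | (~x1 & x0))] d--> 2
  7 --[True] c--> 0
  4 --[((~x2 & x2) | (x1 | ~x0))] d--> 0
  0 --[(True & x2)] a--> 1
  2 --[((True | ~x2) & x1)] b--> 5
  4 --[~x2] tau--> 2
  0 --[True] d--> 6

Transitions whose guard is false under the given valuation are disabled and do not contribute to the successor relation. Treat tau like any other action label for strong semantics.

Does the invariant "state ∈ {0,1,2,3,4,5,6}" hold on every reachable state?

Answer: INVARIANT HOLDS

Analysis:
Inv-set: {0,1,2,3,4,5,6}
R = {0,2,4,5,6}
  0: ok
  2: ok
  4: ok
  5: ok
  6: ok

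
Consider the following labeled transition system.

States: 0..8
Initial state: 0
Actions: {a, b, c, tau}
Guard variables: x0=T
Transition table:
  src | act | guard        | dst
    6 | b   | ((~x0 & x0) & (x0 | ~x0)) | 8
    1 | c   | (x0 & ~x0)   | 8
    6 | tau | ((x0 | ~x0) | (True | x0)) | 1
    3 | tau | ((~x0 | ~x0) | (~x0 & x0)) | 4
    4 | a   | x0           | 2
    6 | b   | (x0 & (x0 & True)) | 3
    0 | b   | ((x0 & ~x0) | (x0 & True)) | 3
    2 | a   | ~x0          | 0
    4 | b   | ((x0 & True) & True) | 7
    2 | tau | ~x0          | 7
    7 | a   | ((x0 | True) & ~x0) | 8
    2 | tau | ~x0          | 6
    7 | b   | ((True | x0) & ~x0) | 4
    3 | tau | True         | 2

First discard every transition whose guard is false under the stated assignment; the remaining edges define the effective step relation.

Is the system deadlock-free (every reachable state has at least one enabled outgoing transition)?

Answer: DEADLOCK at state 2

Analysis:
Reachable = {0,2,3}
  0: b→3  [deg 1]
  2: ∅  [no exit]
  3: tau→2  [deg 1]
Path to 2: b·tau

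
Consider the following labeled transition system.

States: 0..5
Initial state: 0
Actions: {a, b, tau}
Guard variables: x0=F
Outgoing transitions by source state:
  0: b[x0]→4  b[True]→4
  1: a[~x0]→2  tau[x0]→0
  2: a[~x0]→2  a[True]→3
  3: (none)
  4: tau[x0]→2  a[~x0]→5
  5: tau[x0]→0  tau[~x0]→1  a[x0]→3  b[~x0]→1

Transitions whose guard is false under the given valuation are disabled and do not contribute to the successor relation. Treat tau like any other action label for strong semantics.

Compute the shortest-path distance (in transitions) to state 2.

Breadth-first toward 2:
  L0 = {0}
  L1 = {4}
  L2 = {5}
  L3 = {1}
  L4 = {2}
depth(2)=4, e.g. b·a·b·a

Answer: 4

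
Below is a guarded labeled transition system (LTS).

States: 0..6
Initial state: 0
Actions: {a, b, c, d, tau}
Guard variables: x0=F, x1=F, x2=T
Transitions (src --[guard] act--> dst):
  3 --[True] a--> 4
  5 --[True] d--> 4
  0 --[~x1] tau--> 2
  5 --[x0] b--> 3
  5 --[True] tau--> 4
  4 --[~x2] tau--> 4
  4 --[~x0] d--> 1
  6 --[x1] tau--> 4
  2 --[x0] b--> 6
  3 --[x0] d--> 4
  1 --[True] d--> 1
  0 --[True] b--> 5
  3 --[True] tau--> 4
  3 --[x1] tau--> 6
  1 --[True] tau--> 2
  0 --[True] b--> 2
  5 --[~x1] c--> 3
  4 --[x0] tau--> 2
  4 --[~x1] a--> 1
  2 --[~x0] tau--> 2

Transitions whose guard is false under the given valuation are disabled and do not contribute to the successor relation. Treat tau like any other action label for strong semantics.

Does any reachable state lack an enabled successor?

Answer: DEADLOCK-FREE

Trace:
Reachable = {0,1,2,3,4,5}
  0: b→2  b→5  tau→2  [3 out]
  1: d→1  tau→2  [2 out]
  2: tau→2  [1 out]
  3: a→4  tau→4  [2 out]
  4: a→1  d→1  [2 out]
  5: c→3  d→4  tau→4  [3 out]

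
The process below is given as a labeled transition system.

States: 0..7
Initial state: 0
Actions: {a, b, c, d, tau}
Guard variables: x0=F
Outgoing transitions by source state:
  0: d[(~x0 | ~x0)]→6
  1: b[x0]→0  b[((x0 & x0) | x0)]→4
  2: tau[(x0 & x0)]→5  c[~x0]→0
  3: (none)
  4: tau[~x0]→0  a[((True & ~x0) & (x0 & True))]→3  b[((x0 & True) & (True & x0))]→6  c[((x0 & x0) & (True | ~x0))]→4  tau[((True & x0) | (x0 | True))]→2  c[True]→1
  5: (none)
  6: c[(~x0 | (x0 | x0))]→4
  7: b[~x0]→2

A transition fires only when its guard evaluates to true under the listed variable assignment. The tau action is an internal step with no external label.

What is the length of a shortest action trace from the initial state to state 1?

Answer: 3

Working:
Layered search for 1:
  depth 0: {0}
  depth 1: {6}
  depth 2: {4}
  depth 3: {1,2}
first hit 1 at d=3 via d·c·c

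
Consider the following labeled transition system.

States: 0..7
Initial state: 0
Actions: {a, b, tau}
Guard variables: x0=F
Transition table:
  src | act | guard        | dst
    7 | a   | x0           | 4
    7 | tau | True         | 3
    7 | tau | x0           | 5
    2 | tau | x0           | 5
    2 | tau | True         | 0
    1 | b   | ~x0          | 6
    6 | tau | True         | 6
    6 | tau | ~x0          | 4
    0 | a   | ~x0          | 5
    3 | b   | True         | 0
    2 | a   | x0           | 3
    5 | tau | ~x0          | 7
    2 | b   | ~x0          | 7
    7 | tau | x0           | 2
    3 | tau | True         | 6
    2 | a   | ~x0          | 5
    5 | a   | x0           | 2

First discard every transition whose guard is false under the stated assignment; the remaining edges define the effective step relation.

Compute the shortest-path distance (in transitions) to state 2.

Layered search for 2:
  Layer 0: {0}
  Layer 1: {5}
  Layer 2: {7}
  Layer 3: {3}
  Layer 4: {6}
  Layer 5: {4}
2 never appears.

Answer: UNREACHABLE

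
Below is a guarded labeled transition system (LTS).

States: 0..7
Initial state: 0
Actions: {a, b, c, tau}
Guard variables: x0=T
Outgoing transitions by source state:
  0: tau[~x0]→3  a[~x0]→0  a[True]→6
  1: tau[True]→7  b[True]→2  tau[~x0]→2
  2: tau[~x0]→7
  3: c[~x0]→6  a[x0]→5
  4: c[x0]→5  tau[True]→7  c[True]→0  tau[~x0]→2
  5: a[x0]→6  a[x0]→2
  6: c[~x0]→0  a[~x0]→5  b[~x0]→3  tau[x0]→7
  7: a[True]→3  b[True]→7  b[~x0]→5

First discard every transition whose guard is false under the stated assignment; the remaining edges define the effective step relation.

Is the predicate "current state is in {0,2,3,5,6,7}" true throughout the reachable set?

Answer: INVARIANT HOLDS

Working:
Safe = {0,2,3,5,6,7}
R = {0,2,3,5,6,7}
  0: ✓
  2: ✓
  3: ✓
  5: ✓
  6: ✓
  7: ✓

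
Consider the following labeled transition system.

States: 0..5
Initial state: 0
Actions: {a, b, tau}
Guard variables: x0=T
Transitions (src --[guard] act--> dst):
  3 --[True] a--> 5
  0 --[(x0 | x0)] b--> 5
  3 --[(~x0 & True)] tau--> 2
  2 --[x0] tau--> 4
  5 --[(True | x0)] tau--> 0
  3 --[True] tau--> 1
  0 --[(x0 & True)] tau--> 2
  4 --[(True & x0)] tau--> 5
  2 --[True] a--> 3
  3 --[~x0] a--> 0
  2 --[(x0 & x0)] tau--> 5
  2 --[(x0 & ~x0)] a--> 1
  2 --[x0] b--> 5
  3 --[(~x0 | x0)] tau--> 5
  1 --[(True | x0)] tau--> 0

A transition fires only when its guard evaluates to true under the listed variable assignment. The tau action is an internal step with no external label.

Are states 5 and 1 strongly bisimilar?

Answer: BISIMILAR

Analysis:
Refine partition for ~:
  round 0: {{0,1,2,3,4,5}}
  round 1: {{0},{1,4,5},{2},{3}}
  round 2: {{0},{1,5},{2},{3},{4}}
5 equivalence class(es) (converged in 3)
class of 5: {1,5}; class of 1: {1,5}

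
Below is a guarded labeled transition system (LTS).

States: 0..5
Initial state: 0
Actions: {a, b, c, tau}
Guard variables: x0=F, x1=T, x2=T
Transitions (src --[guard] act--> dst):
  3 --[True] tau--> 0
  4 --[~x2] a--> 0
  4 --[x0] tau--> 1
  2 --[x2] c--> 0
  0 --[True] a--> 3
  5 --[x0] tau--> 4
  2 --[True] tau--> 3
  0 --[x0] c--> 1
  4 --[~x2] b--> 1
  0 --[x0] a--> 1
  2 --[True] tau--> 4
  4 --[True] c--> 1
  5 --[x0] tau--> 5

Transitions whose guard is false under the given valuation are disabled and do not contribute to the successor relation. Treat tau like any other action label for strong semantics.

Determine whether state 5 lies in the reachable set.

Answer: UNREACHABLE

Trace:
After dropping false guards: 6 live edges.
L0 = {0}
L1 = {3}  total {0,3}
Reachable = {0,3}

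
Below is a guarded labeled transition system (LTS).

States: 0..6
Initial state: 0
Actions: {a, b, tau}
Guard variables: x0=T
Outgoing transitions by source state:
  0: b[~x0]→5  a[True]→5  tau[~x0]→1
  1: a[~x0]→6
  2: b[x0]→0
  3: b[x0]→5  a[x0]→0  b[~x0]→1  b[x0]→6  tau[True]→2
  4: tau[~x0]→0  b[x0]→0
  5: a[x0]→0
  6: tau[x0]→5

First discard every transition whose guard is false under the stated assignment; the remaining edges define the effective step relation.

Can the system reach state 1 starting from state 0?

Answer: UNREACHABLE

Working:
9 transition(s) survive guard evaluation.
L0 = {0}
L1 = {5}  now seen {0,5}
R = {0,5}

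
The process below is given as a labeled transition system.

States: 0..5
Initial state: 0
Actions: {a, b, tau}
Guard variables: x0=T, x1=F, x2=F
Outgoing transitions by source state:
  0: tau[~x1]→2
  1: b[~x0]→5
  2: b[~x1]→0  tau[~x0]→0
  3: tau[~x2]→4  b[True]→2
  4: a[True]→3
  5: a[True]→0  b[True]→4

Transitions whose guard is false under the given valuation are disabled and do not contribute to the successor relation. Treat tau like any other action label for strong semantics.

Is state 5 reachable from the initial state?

Answer: UNREACHABLE

Working:
Guard filter leaves 7 enabled edge(s).
depth 0: {0}
depth 1: {2}  cumulative {0,2}
Reach set: {0,2}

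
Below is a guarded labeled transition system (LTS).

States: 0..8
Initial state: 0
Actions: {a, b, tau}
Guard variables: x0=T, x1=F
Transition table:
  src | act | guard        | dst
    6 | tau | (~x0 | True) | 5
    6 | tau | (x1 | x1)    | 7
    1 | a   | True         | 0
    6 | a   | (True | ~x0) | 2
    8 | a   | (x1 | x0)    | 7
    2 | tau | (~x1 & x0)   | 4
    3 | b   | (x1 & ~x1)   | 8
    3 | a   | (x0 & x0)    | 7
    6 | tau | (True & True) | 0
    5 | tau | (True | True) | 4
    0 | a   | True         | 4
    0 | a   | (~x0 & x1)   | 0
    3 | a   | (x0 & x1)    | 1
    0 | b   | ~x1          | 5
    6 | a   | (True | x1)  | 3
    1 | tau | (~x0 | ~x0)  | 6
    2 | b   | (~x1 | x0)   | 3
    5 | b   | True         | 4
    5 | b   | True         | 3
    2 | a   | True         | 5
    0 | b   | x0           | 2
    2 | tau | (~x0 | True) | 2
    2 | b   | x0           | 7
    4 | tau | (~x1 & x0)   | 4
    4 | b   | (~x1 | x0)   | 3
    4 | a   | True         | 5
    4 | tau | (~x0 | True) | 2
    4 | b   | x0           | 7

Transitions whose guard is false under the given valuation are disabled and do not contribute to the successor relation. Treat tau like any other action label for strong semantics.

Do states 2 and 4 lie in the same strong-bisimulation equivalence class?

Answer: BISIMILAR

Working:
Bisimulation quotient by refinement:
  round 0: {{0,1,2,3,4,5,6,7,8}}
  round 1: {{0},{1,3,8},{2,4},{5},{6},{7}}
  round 2: {{0},{1},{2,4},{3,8},{5},{6},{7}}
Fixed point at round 3; 7 class(es).
class of 2: {2,4}; class of 4: {2,4}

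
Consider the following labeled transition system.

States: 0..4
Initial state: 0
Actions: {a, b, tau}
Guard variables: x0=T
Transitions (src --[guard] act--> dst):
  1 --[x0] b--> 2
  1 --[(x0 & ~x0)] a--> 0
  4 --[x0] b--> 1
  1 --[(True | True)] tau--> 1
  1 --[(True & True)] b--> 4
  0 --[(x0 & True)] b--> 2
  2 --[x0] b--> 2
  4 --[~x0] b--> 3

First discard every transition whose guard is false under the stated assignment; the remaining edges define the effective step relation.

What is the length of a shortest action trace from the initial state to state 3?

Answer: UNREACHABLE

Analysis:
BFS to 3:
  Layer 0: {0}
  Layer 1: {2}
3 never appears.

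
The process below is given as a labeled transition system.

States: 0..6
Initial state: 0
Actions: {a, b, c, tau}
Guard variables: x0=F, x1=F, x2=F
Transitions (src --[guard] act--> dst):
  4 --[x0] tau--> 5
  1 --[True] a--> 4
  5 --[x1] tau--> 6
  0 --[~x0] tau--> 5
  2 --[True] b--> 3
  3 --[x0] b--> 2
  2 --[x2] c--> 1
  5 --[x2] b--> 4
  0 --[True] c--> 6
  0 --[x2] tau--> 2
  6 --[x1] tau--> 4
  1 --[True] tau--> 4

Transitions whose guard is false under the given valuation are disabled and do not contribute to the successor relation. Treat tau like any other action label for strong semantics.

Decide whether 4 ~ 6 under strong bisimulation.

Bisimulation quotient by refinement:
  π0 = {{0,1,2,3,4,5,6}}
  π1 = {{0},{1},{2},{3,4,5,6}}
stable after 2 split(s): 4 block(s)
4∈{3,4,5,6}, 6∈{3,4,5,6}

Answer: BISIMILAR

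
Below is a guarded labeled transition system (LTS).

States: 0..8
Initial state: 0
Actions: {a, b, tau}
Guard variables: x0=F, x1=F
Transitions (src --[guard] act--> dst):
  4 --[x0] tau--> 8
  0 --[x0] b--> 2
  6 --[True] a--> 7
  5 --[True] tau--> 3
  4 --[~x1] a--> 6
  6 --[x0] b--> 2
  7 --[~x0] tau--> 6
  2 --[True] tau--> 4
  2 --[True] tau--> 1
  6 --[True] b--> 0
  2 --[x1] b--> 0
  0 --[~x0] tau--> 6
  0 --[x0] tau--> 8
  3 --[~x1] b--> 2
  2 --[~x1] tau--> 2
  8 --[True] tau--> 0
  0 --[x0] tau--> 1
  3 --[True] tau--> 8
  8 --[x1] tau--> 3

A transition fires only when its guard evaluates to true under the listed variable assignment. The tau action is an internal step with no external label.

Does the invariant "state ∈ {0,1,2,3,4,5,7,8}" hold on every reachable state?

Safe = {0,1,2,3,4,5,7,8}
Reach set: {0,6,7}
  0: safe
  6: ✗ unsafe
  7: safe
reach 6 via tau — violates

Answer: INVARIANT VIOLATED at state 6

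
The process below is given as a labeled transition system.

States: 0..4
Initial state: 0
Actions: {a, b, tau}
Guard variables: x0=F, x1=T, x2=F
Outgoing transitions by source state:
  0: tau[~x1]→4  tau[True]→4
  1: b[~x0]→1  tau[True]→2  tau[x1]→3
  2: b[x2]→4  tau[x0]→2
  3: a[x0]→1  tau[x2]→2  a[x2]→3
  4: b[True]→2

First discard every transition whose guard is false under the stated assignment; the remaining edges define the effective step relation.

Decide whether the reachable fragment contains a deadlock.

R = {0,2,4}
  0: tau→4  [deg 1]
  2: ∅  [deadlock]
  4: b→2  [deg 1]
witness 2: tau·b

Answer: DEADLOCK at state 2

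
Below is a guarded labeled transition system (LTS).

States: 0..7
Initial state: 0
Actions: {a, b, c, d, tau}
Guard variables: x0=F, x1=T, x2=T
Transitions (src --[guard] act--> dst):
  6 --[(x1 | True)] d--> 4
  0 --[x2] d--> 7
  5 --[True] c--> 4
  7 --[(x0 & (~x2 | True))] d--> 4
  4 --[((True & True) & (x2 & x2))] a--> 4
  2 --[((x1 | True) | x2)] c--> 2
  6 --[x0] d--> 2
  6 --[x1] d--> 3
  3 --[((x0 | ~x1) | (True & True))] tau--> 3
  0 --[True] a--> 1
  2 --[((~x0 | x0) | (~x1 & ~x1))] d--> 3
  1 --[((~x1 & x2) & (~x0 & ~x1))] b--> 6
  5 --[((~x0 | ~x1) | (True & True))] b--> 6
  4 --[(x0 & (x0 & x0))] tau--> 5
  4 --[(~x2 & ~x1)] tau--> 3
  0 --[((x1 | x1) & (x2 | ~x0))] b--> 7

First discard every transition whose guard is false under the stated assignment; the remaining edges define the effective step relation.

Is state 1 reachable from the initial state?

Answer: REACHABLE

Analysis:
Guard filter leaves 11 enabled edge(s).
Layer 0: {0}
Layer 1: {1,7}  cumulative {0,1,7}
R = {0,1,7}
trace reaching 1: a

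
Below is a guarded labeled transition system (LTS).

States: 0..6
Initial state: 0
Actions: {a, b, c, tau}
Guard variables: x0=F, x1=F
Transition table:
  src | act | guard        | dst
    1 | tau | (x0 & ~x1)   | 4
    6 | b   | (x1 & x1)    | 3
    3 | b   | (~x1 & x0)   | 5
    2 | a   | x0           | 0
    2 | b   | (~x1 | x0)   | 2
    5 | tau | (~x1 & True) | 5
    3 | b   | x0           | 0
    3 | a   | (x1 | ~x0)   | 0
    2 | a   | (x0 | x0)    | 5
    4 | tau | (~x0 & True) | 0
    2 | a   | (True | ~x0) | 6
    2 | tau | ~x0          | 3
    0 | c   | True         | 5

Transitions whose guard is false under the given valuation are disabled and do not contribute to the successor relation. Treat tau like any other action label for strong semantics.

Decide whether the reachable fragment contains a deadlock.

Reachable = {0,5}
  0: c→5  [1 out]
  5: tau→5  [1 out]

Answer: DEADLOCK-FREE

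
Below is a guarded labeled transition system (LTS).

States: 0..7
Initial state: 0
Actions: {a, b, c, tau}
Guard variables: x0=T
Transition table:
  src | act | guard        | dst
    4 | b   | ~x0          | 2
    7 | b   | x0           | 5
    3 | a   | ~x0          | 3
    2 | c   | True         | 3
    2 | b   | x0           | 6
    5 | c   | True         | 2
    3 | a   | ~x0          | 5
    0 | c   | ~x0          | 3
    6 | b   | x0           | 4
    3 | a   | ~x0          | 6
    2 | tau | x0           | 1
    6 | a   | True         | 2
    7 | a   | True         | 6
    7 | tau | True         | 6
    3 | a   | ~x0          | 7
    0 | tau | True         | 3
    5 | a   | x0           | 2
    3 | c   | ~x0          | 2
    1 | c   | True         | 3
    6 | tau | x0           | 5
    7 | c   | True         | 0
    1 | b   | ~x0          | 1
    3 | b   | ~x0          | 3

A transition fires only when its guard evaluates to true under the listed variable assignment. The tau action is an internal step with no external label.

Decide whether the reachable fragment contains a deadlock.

Answer: DEADLOCK at state 3

Trace:
Reach set: {0,3}
  0: tau→3  [deg 1]
  3: ∅  [no exit]
trace reaching 3: tau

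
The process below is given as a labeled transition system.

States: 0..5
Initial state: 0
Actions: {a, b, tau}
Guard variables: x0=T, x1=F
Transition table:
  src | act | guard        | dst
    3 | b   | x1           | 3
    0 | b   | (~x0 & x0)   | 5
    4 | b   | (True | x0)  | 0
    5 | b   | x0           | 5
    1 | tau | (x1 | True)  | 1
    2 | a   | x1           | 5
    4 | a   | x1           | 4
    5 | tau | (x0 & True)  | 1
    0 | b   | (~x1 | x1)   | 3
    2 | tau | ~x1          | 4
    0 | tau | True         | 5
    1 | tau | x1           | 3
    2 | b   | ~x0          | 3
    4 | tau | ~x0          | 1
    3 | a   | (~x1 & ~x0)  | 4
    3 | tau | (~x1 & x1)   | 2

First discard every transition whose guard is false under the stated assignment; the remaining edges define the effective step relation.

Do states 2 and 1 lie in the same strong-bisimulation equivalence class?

Answer: NOT BISIMILAR

Trace:
Compute ~ classes (split until stable):
  round 0: {{0,1,2,3,4,5}}
  round 1: {{0,5},{1,2},{3},{4}}
  round 2: {{0},{1},{2},{3},{4},{5}}
6 equivalence class(es) (converged in 3)
[2]={2}  [1]={1}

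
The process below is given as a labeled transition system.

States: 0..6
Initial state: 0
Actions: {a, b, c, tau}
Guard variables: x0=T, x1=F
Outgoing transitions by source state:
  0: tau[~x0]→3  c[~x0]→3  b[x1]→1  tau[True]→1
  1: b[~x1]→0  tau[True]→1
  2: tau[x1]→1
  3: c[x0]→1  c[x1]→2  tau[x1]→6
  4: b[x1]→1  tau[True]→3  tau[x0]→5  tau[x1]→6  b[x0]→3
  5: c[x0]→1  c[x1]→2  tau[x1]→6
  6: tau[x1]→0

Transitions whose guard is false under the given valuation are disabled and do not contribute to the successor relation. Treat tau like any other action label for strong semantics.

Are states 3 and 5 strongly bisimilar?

Refine partition for ~:
  π0 = {{0,1,2,3,4,5,6}}
  π1 = {{0},{1,4},{2,6},{3,5}}
  π2 = {{0},{1},{2,6},{3,5},{4}}
stable after 3 split(s): 5 block(s)
3∈{3,5}, 5∈{3,5}

Answer: BISIMILAR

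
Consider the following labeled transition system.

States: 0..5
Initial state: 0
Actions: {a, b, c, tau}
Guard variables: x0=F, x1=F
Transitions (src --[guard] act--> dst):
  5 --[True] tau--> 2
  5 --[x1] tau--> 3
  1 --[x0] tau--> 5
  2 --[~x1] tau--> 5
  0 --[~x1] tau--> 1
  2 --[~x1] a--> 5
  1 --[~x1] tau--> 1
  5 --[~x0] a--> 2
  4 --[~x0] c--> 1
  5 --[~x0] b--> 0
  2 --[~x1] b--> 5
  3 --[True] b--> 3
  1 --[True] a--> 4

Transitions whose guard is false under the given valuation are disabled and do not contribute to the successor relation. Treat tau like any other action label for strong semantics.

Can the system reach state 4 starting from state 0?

11 transition(s) survive guard evaluation.
depth 0: {0}
depth 1: {1}  cumulative {0,1}
depth 2: {4}  cumulative {0,1,4}
Reach set: {0,1,4}
witness 4: tau·a

Answer: REACHABLE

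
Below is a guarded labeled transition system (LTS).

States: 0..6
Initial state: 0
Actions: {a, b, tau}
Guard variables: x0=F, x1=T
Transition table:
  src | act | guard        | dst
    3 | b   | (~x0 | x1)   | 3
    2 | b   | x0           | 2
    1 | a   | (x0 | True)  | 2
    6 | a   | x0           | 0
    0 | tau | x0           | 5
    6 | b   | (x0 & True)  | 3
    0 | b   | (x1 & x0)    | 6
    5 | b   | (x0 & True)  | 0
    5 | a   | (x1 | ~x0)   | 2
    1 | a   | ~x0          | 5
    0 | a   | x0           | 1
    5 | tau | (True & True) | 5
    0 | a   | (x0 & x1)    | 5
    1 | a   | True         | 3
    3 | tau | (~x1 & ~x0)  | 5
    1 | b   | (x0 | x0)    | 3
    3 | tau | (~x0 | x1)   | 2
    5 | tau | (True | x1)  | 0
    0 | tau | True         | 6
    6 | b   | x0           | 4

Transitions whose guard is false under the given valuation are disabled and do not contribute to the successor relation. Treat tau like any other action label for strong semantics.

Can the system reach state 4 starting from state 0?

Answer: UNREACHABLE

Working:
After dropping false guards: 9 live edges.
Layer 0: {0}
Layer 1: {6}  now seen {0,6}
Reachable = {0,6}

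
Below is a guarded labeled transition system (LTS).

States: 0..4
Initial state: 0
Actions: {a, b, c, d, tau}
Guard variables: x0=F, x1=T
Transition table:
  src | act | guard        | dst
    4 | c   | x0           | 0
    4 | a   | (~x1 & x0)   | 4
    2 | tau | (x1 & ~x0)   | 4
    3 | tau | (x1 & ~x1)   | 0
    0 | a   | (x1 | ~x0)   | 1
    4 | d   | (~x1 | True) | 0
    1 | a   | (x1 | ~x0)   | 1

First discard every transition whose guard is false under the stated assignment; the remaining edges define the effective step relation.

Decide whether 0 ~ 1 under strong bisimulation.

Refine partition for ~:
  π0 = {{0,1,2,3,4}}
  π1 = {{0,1},{2},{3},{4}}
Fixed point at round 2; 4 class(es).
[0]={0,1}  [1]={0,1}

Answer: BISIMILAR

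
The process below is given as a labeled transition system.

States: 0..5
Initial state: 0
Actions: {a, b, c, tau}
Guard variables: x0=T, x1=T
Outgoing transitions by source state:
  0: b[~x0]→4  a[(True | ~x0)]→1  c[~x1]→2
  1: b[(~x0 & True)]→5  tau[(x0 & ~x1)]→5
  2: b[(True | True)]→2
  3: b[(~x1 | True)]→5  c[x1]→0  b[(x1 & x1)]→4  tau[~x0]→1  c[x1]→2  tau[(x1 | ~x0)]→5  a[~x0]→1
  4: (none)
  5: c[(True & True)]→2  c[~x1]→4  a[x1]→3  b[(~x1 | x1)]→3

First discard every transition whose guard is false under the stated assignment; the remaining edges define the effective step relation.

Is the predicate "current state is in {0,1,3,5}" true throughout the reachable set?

Inv-set: {0,1,3,5}
Reachable = {0,1}
  0: ok
  1: ok

Answer: INVARIANT HOLDS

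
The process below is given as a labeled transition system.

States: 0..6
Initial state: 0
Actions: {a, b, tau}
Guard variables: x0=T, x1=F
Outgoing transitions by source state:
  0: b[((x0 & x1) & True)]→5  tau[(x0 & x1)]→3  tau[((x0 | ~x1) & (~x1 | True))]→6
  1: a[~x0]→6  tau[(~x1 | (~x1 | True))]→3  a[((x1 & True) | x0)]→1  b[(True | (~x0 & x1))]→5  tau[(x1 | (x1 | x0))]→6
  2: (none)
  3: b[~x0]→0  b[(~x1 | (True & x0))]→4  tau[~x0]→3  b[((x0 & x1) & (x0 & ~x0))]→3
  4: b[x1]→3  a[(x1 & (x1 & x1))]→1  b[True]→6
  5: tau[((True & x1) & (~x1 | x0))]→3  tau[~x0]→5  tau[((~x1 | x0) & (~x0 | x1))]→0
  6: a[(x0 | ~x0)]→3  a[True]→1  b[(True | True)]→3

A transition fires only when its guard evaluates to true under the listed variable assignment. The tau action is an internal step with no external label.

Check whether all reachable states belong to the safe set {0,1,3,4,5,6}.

Answer: INVARIANT HOLDS

Working:
Inv-set: {0,1,3,4,5,6}
R = {0,1,3,4,5,6}
  0: safe
  1: safe
  3: safe
  4: safe
  5: safe
  6: safe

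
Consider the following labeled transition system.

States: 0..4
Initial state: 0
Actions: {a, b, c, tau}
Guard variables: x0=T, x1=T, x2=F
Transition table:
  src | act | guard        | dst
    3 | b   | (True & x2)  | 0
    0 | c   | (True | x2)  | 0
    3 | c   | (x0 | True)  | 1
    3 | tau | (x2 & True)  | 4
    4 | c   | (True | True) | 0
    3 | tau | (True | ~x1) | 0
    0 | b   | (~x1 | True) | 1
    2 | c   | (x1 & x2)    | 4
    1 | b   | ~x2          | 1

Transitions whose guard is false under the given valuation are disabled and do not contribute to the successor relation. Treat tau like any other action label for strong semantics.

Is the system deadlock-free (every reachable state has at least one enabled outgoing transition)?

Answer: DEADLOCK-FREE

Working:
R = {0,1}
  0: b→1  c→0  [2 out]
  1: b→1  [1 out]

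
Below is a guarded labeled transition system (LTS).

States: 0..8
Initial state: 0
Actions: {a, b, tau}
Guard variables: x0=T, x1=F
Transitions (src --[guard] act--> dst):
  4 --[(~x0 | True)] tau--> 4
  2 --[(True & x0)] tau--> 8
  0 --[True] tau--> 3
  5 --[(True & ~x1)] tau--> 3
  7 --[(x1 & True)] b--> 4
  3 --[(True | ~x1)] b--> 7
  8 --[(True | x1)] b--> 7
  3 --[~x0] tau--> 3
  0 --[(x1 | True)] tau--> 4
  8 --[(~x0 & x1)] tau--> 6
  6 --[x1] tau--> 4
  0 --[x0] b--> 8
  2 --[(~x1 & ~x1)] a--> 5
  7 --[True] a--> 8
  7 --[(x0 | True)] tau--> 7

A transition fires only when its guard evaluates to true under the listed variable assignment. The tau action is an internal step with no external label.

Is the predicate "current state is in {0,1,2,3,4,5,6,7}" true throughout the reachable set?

Safe = {0,1,2,3,4,5,6,7}
R = {0,3,4,7,8}
  0: ok
  3: ok
  4: ok
  7: ok
  8: ✗ unsafe
reach 8 via b — violates

Answer: INVARIANT VIOLATED at state 8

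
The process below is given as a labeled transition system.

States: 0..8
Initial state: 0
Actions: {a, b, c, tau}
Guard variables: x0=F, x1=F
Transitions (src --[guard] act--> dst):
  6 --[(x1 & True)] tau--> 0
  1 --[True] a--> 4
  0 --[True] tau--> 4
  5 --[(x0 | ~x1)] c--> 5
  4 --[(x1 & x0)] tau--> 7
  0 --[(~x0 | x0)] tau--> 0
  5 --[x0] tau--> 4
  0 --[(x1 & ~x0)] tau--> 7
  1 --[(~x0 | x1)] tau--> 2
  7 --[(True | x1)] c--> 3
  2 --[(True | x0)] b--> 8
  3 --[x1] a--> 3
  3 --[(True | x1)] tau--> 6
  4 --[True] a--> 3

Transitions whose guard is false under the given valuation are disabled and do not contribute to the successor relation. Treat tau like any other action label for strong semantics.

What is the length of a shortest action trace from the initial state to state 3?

Breadth-first toward 3:
  Layer 0: {0}
  Layer 1: {4}
  Layer 2: {3}
first hit 3 at d=2 via tau·a

Answer: 2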